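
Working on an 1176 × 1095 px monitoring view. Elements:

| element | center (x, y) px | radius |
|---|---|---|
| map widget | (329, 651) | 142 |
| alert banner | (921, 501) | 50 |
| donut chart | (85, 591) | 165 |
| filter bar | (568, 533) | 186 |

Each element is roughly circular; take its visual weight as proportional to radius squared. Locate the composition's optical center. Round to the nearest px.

r² weights: map widget 142² = 20164, alert banner 50² = 2500, donut chart 165² = 27225, filter bar 186² = 34596. Total = 84485.
Σw·x = 20164·329 + 2500·921 + 27225·85 + 34596·568 = 30901109, so x̄ = 30901109/84485 ≈ 365.76.
Σw·y = 20164·651 + 2500·501 + 27225·591 + 34596·533 = 48908907, so ȳ = 48908907/84485 ≈ 578.91.

(366, 579)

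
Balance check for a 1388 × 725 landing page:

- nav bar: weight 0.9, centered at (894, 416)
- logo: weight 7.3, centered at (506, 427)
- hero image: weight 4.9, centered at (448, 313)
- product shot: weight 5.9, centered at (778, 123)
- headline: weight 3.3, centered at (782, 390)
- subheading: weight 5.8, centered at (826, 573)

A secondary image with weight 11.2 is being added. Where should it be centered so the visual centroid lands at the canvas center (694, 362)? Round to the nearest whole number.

After adding the secondary image, total weight = 0.9 + 7.3 + 4.9 + 5.9 + 3.3 + 5.8 + 11.2 = 39.3.
x: need Σw·x = 39.3·694 = 27274.2. Existing = 0.9·894 + 7.3·506 + 4.9·448 + 5.9·778 + 3.3·782 + 5.8·826 = 18655.2. Remainder 8619.0 / 11.2 ≈ 769.55.
y: need Σw·y = 39.3·362 = 14226.6. Existing = 0.9·416 + 7.3·427 + 4.9·313 + 5.9·123 + 3.3·390 + 5.8·573 = 10361.3. Remainder 3865.3 / 11.2 ≈ 345.12.

(770, 345)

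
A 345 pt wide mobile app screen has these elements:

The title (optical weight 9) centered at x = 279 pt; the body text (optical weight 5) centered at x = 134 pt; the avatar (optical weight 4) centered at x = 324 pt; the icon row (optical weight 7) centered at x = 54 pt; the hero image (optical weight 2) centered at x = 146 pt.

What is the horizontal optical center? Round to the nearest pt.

x ≈ 191

Weights sum to 9 + 5 + 4 + 7 + 2 = 27.
Σw·x = 9·279 + 5·134 + 4·324 + 7·54 + 2·146 = 5147, so x̄ = 5147/27 ≈ 190.63.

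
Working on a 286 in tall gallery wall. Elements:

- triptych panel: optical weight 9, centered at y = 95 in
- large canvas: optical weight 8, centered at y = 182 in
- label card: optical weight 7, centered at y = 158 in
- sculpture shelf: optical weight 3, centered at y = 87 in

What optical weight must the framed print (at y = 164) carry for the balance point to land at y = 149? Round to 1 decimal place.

Existing Σw = 27 (9 + 8 + 7 + 3); existing moment 9·95 + 8·182 + 7·158 + 3·87 = 3678.
Balance at y = 149 requires (3678 + w·164) / (27 + w) = 149.
Solving: w = (149·27 − 3678) / (164 − 149) = 345 / 15 ≈ 23.00.

w ≈ 23.0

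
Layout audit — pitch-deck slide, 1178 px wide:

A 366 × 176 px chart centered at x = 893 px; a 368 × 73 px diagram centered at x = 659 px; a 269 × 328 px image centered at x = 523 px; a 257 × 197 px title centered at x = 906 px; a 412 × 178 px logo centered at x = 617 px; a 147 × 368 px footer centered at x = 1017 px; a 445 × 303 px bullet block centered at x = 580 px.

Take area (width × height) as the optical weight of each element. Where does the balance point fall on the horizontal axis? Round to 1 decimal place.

Areas → weights: chart 366·176 = 64416, diagram 368·73 = 26864, image 269·328 = 88232, title 257·197 = 50629, logo 412·178 = 73336, footer 147·368 = 54096, bullet block 445·303 = 134835; Σw = 492408.
Σw·x = 64416·893 + 26864·659 + 88232·523 + 50629·906 + 73336·617 + 54096·1017 + 134835·580 = 345710318, so x̄ = 345710318/492408 ≈ 702.08.

x ≈ 702.1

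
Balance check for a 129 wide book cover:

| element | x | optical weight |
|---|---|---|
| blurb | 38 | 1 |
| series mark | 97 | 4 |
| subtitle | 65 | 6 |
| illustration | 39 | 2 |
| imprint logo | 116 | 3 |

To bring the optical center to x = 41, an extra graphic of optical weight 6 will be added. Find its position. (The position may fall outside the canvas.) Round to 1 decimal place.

After adding the extra graphic, total weight = 1 + 4 + 6 + 2 + 3 + 6 = 22.
x: need Σw·x = 22·41 = 902. Existing = 1·38 + 4·97 + 6·65 + 2·39 + 3·116 = 1242. Remainder -340 / 6 ≈ -56.67.

x ≈ -56.7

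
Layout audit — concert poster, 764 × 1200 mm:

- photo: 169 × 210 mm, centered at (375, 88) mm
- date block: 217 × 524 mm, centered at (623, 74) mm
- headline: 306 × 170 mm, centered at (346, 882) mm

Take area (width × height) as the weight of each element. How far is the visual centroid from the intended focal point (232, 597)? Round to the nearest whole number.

Areas: photo 169·210 = 35490, date block 217·524 = 113708, headline 306·170 = 52020. Total weight = 201218.
x-moment: 35490·375 + 113708·623 + 52020·346 = 102147754; centroid 102147754/201218 ≈ 507.65.
y-moment: 35490·88 + 113708·74 + 52020·882 = 57419152; centroid 57419152/201218 ≈ 285.36.
From (232, 597): dx = 275.65, dy = -311.64, so the distance is √(dx²+dy²) ≈ 416.06.

≈ 416 mm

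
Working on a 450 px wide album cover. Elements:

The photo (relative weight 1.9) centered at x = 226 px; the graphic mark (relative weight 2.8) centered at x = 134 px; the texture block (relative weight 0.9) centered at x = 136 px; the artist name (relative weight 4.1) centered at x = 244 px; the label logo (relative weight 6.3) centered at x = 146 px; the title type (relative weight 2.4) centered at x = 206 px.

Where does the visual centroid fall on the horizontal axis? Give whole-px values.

x ≈ 182

Weights sum to 1.9 + 2.8 + 0.9 + 4.1 + 6.3 + 2.4 = 18.4.
x-moment: 1.9·226 + 2.8·134 + 0.9·136 + 4.1·244 + 6.3·146 + 2.4·206 = 3341.6; centroid 3341.6/18.4 ≈ 181.61.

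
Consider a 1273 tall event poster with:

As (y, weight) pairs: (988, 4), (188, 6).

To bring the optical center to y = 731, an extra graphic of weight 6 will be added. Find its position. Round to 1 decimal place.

With the extra graphic, Σw becomes 4 + 6 + 6 = 16.
y: target moment 16×731 = 11696; current 4·988 + 6·188 = 5080; the extra graphic supplies 6616, so y = 6616/6 ≈ 1102.67.

y ≈ 1102.7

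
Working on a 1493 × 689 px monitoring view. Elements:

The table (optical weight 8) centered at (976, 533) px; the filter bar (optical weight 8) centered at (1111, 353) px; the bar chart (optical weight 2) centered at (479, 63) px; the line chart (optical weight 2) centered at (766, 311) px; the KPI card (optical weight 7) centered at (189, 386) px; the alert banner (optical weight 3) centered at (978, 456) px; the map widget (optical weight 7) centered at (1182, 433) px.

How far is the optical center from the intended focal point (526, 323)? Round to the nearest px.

Total weight = 8 + 8 + 2 + 2 + 7 + 3 + 7 = 37.
Σw·x = 8·976 + 8·1111 + 2·479 + 2·766 + 7·189 + 3·978 + 7·1182 = 31717, so x̄ = 31717/37 ≈ 857.22.
Σw·y = 8·533 + 8·353 + 2·63 + 2·311 + 7·386 + 3·456 + 7·433 = 14937, so ȳ = 14937/37 ≈ 403.70.
From (526, 323): dx = 331.22, dy = 80.70, so the distance is √(dx²+dy²) ≈ 340.91.

≈ 341 px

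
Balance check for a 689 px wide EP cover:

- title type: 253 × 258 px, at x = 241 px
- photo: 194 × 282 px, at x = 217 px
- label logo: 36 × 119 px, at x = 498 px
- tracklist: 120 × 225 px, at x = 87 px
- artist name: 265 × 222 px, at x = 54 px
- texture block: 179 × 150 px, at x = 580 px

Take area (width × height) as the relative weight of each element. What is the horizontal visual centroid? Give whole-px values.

Areas → weights: title type 253·258 = 65274, photo 194·282 = 54708, label logo 36·119 = 4284, tracklist 120·225 = 27000, artist name 265·222 = 58830, texture block 179·150 = 26850; Σw = 236946.
Σw·x = 65274·241 + 54708·217 + 4284·498 + 27000·87 + 58830·54 + 26850·580 = 50834922, so x̄ = 50834922/236946 ≈ 214.54.

x ≈ 215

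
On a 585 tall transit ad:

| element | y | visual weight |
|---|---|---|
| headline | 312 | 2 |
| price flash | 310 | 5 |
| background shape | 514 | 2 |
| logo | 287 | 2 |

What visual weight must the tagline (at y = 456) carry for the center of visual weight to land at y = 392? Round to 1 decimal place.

w ≈ 8.4

Existing Σw = 11 (2 + 5 + 2 + 2); existing moment 2·312 + 5·310 + 2·514 + 2·287 = 3776.
Balance at y = 392 requires (3776 + w·456) / (11 + w) = 392.
So w = (392·11 − 3776)/(456 − 392) = 536/64 ≈ 8.38.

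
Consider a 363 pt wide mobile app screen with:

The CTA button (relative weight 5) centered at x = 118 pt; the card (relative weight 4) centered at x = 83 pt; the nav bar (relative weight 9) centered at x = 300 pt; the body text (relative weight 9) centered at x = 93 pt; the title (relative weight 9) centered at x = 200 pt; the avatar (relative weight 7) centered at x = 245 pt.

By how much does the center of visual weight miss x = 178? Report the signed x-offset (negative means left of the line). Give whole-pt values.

Weights sum to 5 + 4 + 9 + 9 + 9 + 7 = 43.
x: moment 7974 / weight 43 ≈ 185.44
Offset from x = 178: 185.44 − 178 ≈ 7.44.

≈ 7 pt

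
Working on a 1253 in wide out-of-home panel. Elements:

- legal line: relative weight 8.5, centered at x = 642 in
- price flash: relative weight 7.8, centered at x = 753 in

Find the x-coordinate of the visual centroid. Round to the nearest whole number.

Weights sum to 8.5 + 7.8 = 16.3.
Σw·x = 8.5·642 + 7.8·753 = 11330.4, so x̄ = 11330.4/16.3 ≈ 695.12.

x ≈ 695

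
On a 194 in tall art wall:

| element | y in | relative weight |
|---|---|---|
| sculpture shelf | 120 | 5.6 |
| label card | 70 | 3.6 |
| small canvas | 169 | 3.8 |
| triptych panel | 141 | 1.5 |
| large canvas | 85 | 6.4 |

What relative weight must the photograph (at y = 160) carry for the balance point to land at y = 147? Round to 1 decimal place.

Known weights sum to 5.6 + 3.6 + 3.8 + 1.5 + 6.4 = 20.9; their moment is 5.6·120 + 3.6·70 + 3.8·169 + 1.5·141 + 6.4·85 = 2321.7.
For the centroid to hit 147: (2321.7 + w·160) / (20.9 + w) = 147.
Solving: w = (147·20.9 − 2321.7) / (160 − 147) = 750.6 / 13 ≈ 57.74.

w ≈ 57.7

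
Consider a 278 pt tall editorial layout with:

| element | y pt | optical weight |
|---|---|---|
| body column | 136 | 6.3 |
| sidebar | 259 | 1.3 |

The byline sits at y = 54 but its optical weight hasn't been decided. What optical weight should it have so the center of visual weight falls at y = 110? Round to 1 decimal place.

w ≈ 6.4

Fixed elements: Σw = 6.3 + 1.3 = 7.6, Σw·y = 6.3·136 + 1.3·259 = 1193.5.
Set Σw·y/Σw = 110: (1193.5 + 54w) = 110·(7.6 + w).
Solving: w = (110·7.6 − 1193.5) / (54 − 110) = -357.5 / -56 ≈ 6.38.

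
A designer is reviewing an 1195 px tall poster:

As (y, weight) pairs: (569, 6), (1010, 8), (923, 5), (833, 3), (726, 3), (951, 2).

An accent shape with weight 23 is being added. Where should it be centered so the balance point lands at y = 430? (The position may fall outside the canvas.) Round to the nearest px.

y ≈ -52

With the accent shape, Σw becomes 6 + 8 + 5 + 3 + 3 + 2 + 23 = 50.
Along y: (22688 + 23·y) / 50 = 430 (existing moment 6·569 + 8·1010 + 5·923 + 3·833 + 3·726 + 2·951 = 22688) ⇒ y = (21500 − 22688) / 23 ≈ -51.65.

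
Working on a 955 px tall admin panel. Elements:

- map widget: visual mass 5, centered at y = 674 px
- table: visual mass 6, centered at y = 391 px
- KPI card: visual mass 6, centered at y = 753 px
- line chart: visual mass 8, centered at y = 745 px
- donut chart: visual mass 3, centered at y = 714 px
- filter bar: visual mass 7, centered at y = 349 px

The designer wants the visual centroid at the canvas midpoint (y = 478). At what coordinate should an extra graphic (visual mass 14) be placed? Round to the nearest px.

y ≈ 189

New total weight: (5 + 6 + 6 + 8 + 3 + 7) + 14 = 49.
y: target moment 49×478 = 23422; current 5·674 + 6·391 + 6·753 + 8·745 + 3·714 + 7·349 = 20779; the extra graphic supplies 2643, so y = 2643/14 ≈ 188.79.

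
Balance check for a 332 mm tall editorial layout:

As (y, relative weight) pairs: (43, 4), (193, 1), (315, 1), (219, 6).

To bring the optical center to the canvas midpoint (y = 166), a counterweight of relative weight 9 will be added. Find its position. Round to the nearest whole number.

y ≈ 166

New total weight: (4 + 1 + 1 + 6) + 9 = 21.
y: target moment 21×166 = 3486; current 4·43 + 1·193 + 1·315 + 6·219 = 1994; the counterweight supplies 1492, so y = 1492/9 ≈ 165.78.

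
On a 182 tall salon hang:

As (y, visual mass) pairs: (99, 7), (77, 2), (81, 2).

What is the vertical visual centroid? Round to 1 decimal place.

Total weight = 7 + 2 + 2 = 11.
y-moment: 7·99 + 2·77 + 2·81 = 1009; centroid 1009/11 ≈ 91.73.

y ≈ 91.7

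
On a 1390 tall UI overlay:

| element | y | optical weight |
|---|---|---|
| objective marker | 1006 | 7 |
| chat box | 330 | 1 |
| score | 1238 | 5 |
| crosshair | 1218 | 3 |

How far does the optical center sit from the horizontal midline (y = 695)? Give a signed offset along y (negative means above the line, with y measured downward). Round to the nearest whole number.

≈ 381

Total weight = 7 + 1 + 5 + 3 = 16.
Σw·y = 7·1006 + 1·330 + 5·1238 + 3·1218 = 17216, so ȳ = 17216/16 ≈ 1076.00.
Against y = 695, that's 1076.00 − 695 = 381.00.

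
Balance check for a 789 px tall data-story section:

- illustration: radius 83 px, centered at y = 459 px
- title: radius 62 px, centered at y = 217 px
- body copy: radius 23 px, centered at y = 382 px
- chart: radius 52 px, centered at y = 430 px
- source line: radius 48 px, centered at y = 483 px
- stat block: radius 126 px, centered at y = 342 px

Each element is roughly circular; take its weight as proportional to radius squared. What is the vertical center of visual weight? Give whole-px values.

r² weights: illustration 83² = 6889, title 62² = 3844, body copy 23² = 529, chart 52² = 2704, source line 48² = 2304, stat block 126² = 15876. Total = 32146.
Σw·y = 11903421; ȳ = 11903421/32146 ≈ 370.29.

y ≈ 370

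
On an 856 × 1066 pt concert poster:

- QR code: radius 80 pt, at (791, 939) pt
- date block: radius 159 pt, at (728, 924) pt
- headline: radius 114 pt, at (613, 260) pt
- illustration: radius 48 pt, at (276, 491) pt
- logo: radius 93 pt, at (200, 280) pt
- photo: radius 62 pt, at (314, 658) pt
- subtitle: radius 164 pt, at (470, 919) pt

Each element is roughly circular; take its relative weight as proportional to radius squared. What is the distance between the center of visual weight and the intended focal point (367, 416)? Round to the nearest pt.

Weights ∝ r²: QR code 80² = 6400, date block 159² = 25281, headline 114² = 12996, illustration 48² = 2304, logo 93² = 8649, photo 62² = 3844, subtitle 164² = 26896; Σw = 86370.
x: moment 47647356 / weight 86370 ≈ 551.67
Σw·y = 63547964; ȳ = 63547964/86370 ≈ 735.76.
Relative to (367, 416): Δ = (184.67, 319.76); |Δ| = √(184.67² + 319.76²) ≈ 369.26.

≈ 369 pt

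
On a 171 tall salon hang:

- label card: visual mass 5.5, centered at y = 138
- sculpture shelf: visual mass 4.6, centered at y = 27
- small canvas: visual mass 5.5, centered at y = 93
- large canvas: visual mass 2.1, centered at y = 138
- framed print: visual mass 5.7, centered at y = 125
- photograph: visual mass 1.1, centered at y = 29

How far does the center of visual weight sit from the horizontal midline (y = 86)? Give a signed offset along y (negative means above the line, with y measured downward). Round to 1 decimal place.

≈ 13.1

Σw = 5.5 + 4.6 + 5.5 + 2.1 + 5.7 + 1.1 = 24.5.
y-moment: 5.5·138 + 4.6·27 + 5.5·93 + 2.1·138 + 5.7·125 + 1.1·29 = 2428.9; centroid 2428.9/24.5 ≈ 99.14.
Difference: 99.14 − 86 ≈ 13.14.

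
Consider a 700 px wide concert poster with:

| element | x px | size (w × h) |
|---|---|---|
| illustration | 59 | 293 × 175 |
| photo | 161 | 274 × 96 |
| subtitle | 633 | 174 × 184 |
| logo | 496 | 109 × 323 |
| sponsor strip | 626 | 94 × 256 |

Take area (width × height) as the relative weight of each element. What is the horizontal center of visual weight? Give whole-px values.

x ≈ 356

Areas → weights: illustration 293·175 = 51275, photo 274·96 = 26304, subtitle 174·184 = 32016, logo 109·323 = 35207, sponsor strip 94·256 = 24064; Σw = 168866.
x: (51275·59 + 26304·161 + 32016·633 + 35207·496 + 24064·626) / 168866 = 60053033 / 168866 ≈ 355.63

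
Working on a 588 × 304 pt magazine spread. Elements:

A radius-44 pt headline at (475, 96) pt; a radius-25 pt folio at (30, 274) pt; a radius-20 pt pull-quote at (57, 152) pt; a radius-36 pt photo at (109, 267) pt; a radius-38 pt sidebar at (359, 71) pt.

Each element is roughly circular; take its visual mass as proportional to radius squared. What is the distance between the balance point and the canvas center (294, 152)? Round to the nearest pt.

Weights ∝ r²: headline 44² = 1936, folio 25² = 625, pull-quote 20² = 400, photo 36² = 1296, sidebar 38² = 1444; Σw = 5701.
Σw·x = 1936·475 + 625·30 + 400·57 + 1296·109 + 1444·359 = 1620810, so x̄ = 1620810/5701 ≈ 284.30.
Σw·y = 1936·96 + 625·274 + 400·152 + 1296·267 + 1444·71 = 866462, so ȳ = 866462/5701 ≈ 151.98.
Relative to (294, 152): Δ = (-9.70, -0.02); |Δ| = √(-9.70² + -0.02²) ≈ 9.70.

≈ 10 pt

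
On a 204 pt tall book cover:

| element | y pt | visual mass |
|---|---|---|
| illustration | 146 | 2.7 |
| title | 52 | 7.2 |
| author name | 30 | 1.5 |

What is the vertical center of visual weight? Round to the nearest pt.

Weights sum to 2.7 + 7.2 + 1.5 = 11.4.
y: (2.7·146 + 7.2·52 + 1.5·30) / 11.4 = 813.6 / 11.4 ≈ 71.37

y ≈ 71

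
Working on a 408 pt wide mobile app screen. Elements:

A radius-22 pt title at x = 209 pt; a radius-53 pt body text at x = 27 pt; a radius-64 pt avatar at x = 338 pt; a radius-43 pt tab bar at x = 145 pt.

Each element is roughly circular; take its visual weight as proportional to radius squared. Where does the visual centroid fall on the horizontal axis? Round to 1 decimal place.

x ≈ 198.0

r² weights: title 22² = 484, body text 53² = 2809, avatar 64² = 4096, tab bar 43² = 1849. Total = 9238.
x-moment: 484·209 + 2809·27 + 4096·338 + 1849·145 = 1829552; centroid 1829552/9238 ≈ 198.05.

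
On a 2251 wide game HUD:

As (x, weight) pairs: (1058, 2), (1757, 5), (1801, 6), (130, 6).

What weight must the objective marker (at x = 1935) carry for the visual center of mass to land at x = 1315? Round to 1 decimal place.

Existing Σw = 19 (2 + 5 + 6 + 6); existing moment 2·1058 + 5·1757 + 6·1801 + 6·130 = 22487.
Set Σw·x/Σw = 1315: (22487 + 1935w) = 1315·(19 + w).
So w = (1315·19 − 22487)/(1935 − 1315) = 2498/620 ≈ 4.03.

w ≈ 4.0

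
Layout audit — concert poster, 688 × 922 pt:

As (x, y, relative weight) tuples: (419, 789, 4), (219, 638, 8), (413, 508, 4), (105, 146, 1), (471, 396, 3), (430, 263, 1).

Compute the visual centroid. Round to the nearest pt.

(335, 566)

Total weight = 4 + 8 + 4 + 1 + 3 + 1 = 21.
x-moment: 4·419 + 8·219 + 4·413 + 1·105 + 3·471 + 1·430 = 7028; centroid 7028/21 ≈ 334.67.
y-moment: 4·789 + 8·638 + 4·508 + 1·146 + 3·396 + 1·263 = 11889; centroid 11889/21 ≈ 566.14.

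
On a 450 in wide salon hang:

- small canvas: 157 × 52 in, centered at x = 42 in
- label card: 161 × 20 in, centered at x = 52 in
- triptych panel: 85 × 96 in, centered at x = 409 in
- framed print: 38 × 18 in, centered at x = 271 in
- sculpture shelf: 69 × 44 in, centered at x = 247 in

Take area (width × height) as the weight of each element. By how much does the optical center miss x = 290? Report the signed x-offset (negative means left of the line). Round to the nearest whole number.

≈ -84 in

Taking area as weight: small canvas 157·52 = 8164, label card 161·20 = 3220, triptych panel 85·96 = 8160, framed print 38·18 = 684, sculpture shelf 69·44 = 3036. Sum 23264.
Σw·x = 8164·42 + 3220·52 + 8160·409 + 684·271 + 3036·247 = 4783024, so x̄ = 4783024/23264 ≈ 205.60.
Offset from x = 290: 205.60 − 290 ≈ -84.40.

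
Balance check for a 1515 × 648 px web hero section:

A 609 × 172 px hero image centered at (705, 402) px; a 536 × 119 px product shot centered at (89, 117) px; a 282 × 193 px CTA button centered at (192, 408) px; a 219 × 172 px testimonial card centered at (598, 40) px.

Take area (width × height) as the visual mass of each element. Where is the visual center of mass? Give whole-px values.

Areas → weights: hero image 609·172 = 104748, product shot 536·119 = 63784, CTA button 282·193 = 54426, testimonial card 219·172 = 37668; Σw = 260626.
Σw·x = 104748·705 + 63784·89 + 54426·192 + 37668·598 = 112499372, so x̄ = 112499372/260626 ≈ 431.65.
Σw·y = 104748·402 + 63784·117 + 54426·408 + 37668·40 = 73283952, so ȳ = 73283952/260626 ≈ 281.18.

(432, 281)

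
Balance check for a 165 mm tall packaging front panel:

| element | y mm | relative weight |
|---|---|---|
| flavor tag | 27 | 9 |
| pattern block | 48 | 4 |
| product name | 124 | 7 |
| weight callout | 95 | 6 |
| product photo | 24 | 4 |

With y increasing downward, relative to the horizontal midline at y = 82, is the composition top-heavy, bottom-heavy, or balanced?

top-heavy

Total weight = 9 + 4 + 7 + 6 + 4 = 30.
y: (9·27 + 4·48 + 7·124 + 6·95 + 4·24) / 30 = 1969 / 30 ≈ 65.63
65.6 vs midline 82 → top-heavy.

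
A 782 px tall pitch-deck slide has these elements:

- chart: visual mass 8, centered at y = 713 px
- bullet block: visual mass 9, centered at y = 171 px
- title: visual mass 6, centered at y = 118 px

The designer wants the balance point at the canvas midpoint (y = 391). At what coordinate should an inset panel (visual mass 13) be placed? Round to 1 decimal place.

With the inset panel, Σw becomes 8 + 9 + 6 + 13 = 36.
Along y: (7951 + 13·y) / 36 = 391 (existing moment 8·713 + 9·171 + 6·118 = 7951) ⇒ y = (14076 − 7951) / 13 ≈ 471.15.

y ≈ 471.2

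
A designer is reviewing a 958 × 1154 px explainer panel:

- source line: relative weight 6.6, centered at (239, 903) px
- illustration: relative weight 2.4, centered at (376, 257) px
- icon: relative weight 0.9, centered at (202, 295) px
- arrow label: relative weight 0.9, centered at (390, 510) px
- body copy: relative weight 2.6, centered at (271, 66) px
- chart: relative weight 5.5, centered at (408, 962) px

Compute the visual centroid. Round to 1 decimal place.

Weights sum to 6.6 + 2.4 + 0.9 + 0.9 + 2.6 + 5.5 = 18.9.
Σw·x = 5961.2; x̄ = 5961.2/18.9 ≈ 315.41.
y: moment 12763.7 / weight 18.9 ≈ 675.33

(315.4, 675.3)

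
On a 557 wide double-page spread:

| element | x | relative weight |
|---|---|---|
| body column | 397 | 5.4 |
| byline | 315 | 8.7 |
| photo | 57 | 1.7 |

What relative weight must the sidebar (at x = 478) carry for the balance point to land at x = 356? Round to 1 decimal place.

Existing Σw = 15.8 (5.4 + 8.7 + 1.7); existing moment 5.4·397 + 8.7·315 + 1.7·57 = 4981.2.
For the centroid to hit 356: (4981.2 + w·478) / (15.8 + w) = 356.
So w = (356·15.8 − 4981.2)/(478 − 356) = 643.6/122 ≈ 5.28.

w ≈ 5.3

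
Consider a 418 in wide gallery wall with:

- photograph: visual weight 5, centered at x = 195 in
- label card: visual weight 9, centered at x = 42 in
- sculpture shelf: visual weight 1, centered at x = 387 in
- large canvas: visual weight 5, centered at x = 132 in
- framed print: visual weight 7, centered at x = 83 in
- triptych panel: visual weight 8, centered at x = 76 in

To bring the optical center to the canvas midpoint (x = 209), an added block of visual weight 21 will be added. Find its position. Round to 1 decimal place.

After adding the added block, total weight = 5 + 9 + 1 + 5 + 7 + 8 + 21 = 56.
x: need Σw·x = 56·209 = 11704. Existing = 5·195 + 9·42 + 1·387 + 5·132 + 7·83 + 8·76 = 3589. Remainder 8115 / 21 ≈ 386.43.

x ≈ 386.4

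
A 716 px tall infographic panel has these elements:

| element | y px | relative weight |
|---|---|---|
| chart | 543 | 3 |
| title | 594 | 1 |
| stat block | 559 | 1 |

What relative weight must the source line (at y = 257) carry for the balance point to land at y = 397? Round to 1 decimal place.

Fixed elements: Σw = 3 + 1 + 1 = 5, Σw·y = 3·543 + 1·594 + 1·559 = 2782.
Set Σw·y/Σw = 397: (2782 + 257w) = 397·(5 + w).
So w = (397·5 − 2782)/(257 − 397) = -797/-140 ≈ 5.69.

w ≈ 5.7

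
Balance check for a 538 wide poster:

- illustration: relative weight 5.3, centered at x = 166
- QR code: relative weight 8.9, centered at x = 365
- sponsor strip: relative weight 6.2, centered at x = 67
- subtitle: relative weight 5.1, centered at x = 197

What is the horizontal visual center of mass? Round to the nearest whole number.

Weights sum to 5.3 + 8.9 + 6.2 + 5.1 = 25.5.
x-moment: 5.3·166 + 8.9·365 + 6.2·67 + 5.1·197 = 5548.4; centroid 5548.4/25.5 ≈ 217.58.

x ≈ 218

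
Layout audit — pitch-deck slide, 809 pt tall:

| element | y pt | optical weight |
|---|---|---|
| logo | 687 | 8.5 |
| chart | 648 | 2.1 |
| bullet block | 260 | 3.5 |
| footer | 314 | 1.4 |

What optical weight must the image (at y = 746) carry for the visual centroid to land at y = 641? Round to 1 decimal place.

w ≈ 13.2

Known weights sum to 8.5 + 2.1 + 3.5 + 1.4 = 15.5; their moment is 8.5·687 + 2.1·648 + 3.5·260 + 1.4·314 = 8549.9.
Balance at y = 641 requires (8549.9 + w·746) / (15.5 + w) = 641.
So w = (641·15.5 − 8549.9)/(746 − 641) = 1385.6/105 ≈ 13.20.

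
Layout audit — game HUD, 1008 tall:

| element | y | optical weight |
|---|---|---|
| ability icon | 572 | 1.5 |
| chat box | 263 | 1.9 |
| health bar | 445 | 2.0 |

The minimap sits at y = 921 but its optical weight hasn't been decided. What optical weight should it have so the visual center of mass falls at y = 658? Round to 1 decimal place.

Known weights sum to 1.5 + 1.9 + 2.0 = 5.4; their moment is 1.5·572 + 1.9·263 + 2.0·445 = 2247.7.
Set Σw·y/Σw = 658: (2247.7 + 921w) = 658·(5.4 + w).
Rearranging, w·(921 − 658) = 658·5.4 − 2247.7 = 1305.5, so w ≈ 1305.5/263 = 4.96.

w ≈ 5.0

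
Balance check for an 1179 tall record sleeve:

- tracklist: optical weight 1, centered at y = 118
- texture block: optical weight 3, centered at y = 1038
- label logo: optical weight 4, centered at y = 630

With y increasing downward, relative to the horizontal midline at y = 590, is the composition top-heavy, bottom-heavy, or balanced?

Σw = 1 + 3 + 4 = 8.
Σw·y = 1·118 + 3·1038 + 4·630 = 5752, so ȳ = 5752/8 ≈ 719.00.
Since 719.0 is below (larger y than) 590, the composition reads bottom-heavy.

bottom-heavy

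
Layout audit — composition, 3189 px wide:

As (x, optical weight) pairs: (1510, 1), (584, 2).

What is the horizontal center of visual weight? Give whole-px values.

Σw = 1 + 2 = 3.
x: (1·1510 + 2·584) / 3 = 2678 / 3 ≈ 892.67

x ≈ 893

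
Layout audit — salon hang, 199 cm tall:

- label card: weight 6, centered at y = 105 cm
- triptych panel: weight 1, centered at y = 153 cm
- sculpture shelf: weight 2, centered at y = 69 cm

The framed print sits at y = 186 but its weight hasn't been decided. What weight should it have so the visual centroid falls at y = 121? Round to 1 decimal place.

Known weights sum to 6 + 1 + 2 = 9; their moment is 6·105 + 1·153 + 2·69 = 921.
For the centroid to hit 121: (921 + w·186) / (9 + w) = 121.
So w = (121·9 − 921)/(186 − 121) = 168/65 ≈ 2.58.

w ≈ 2.6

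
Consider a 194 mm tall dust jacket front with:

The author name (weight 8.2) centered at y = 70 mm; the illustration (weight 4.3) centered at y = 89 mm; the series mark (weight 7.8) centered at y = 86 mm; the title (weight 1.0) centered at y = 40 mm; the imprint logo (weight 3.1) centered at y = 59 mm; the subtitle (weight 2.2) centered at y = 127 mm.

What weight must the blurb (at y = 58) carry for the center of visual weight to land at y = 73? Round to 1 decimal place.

w ≈ 12.5

Fixed elements: Σw = 8.2 + 4.3 + 7.8 + 1.0 + 3.1 + 2.2 = 26.6, Σw·y = 8.2·70 + 4.3·89 + 7.8·86 + 1.0·40 + 3.1·59 + 2.2·127 = 2129.8.
Balance at y = 73 requires (2129.8 + w·58) / (26.6 + w) = 73.
Solving: w = (73·26.6 − 2129.8) / (58 − 73) = -188.0 / -15 ≈ 12.53.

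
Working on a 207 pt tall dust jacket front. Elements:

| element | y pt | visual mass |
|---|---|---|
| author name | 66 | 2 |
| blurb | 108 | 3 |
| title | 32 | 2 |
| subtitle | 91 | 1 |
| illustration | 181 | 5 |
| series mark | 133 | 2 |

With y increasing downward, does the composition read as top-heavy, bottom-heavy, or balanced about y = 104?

Σw = 2 + 3 + 2 + 1 + 5 + 2 = 15.
Σw·y = 1782; ȳ = 1782/15 ≈ 118.80.
Since 118.8 is below (larger y than) 104, the composition reads bottom-heavy.

bottom-heavy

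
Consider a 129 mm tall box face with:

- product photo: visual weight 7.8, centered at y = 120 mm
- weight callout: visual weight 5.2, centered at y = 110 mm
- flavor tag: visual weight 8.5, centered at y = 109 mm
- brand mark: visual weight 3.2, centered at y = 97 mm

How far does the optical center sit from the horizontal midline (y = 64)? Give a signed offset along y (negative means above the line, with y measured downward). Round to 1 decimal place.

Weights sum to 7.8 + 5.2 + 8.5 + 3.2 = 24.7.
Σw·y = 7.8·120 + 5.2·110 + 8.5·109 + 3.2·97 = 2744.9, so ȳ = 2744.9/24.7 ≈ 111.13.
Against y = 64, that's 111.13 − 64 = 47.13.

≈ 47.1 mm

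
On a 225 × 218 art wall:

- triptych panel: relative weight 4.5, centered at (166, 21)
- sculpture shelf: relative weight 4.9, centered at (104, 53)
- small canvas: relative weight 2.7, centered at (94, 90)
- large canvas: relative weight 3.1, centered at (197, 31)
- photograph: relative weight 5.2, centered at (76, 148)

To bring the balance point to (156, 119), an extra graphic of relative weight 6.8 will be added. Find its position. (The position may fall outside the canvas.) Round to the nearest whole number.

(254, 261)

With the extra graphic, Σw becomes 4.5 + 4.9 + 2.7 + 3.1 + 5.2 + 6.8 = 27.2.
Along x: (2516.3 + 6.8·x) / 27.2 = 156 (existing moment 4.5·166 + 4.9·104 + 2.7·94 + 3.1·197 + 5.2·76 = 2516.3) ⇒ x = (4243.2 − 2516.3) / 6.8 ≈ 253.96.
Along y: (1462.9 + 6.8·y) / 27.2 = 119 (existing moment 4.5·21 + 4.9·53 + 2.7·90 + 3.1·31 + 5.2·148 = 1462.9) ⇒ y = (3236.8 − 1462.9) / 6.8 ≈ 260.87.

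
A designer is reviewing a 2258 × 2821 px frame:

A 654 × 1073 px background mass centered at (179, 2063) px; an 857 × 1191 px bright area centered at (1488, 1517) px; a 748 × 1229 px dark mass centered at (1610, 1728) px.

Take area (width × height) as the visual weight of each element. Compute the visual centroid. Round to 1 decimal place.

Areas → weights: background mass 654·1073 = 701742, bright area 857·1191 = 1020687, dark mass 748·1229 = 919292; Σw = 2641721.
x: (701742·179 + 1020687·1488 + 919292·1610) / 2641721 = 3124454194 / 2641721 ≈ 1182.73
y: (701742·2063 + 1020687·1517 + 919292·1728) / 2641721 = 4584612501 / 2641721 ≈ 1735.46

(1182.7, 1735.5)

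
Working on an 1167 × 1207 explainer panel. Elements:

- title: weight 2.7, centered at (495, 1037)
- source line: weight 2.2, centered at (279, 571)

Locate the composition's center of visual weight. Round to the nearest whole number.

(398, 828)

Σw = 2.7 + 2.2 = 4.9.
x: (2.7·495 + 2.2·279) / 4.9 = 1950.3 / 4.9 ≈ 398.02
y: (2.7·1037 + 2.2·571) / 4.9 = 4056.1 / 4.9 ≈ 827.78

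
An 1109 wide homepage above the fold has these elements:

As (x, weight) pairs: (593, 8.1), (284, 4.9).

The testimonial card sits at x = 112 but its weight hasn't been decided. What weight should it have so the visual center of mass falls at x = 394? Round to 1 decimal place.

w ≈ 3.8

Known weights sum to 8.1 + 4.9 = 13.0; their moment is 8.1·593 + 4.9·284 = 6194.9.
Balance at x = 394 requires (6194.9 + w·112) / (13.0 + w) = 394.
So w = (394·13.0 − 6194.9)/(112 − 394) = -1072.9/-282 ≈ 3.80.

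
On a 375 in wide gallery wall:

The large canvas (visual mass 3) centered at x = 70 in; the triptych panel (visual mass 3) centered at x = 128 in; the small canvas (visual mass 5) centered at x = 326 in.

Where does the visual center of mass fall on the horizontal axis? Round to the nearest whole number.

Weights sum to 3 + 3 + 5 = 11.
x: (3·70 + 3·128 + 5·326) / 11 = 2224 / 11 ≈ 202.18

x ≈ 202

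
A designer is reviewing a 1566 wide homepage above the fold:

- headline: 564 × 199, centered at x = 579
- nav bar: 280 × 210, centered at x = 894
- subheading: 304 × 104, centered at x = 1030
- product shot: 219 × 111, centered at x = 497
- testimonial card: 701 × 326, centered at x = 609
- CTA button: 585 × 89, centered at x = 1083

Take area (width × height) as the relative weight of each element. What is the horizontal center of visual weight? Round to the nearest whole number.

x ≈ 705

Areas: headline 564·199 = 112236, nav bar 280·210 = 58800, subheading 304·104 = 31616, product shot 219·111 = 24309, testimonial card 701·326 = 228526, CTA button 585·89 = 52065. Total weight = 507552.
x-moment: 112236·579 + 58800·894 + 31616·1030 + 24309·497 + 228526·609 + 52065·1083 = 357756626; centroid 357756626/507552 ≈ 704.87.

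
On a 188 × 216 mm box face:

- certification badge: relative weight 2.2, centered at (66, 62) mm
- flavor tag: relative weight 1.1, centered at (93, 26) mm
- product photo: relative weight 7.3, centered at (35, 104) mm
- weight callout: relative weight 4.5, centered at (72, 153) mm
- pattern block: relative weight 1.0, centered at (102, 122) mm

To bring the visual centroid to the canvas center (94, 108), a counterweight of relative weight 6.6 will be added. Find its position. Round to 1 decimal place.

With the counterweight, Σw becomes 2.2 + 1.1 + 7.3 + 4.5 + 1.0 + 6.6 = 22.7.
Along x: (929.0 + 6.6·x) / 22.7 = 94 (existing moment 2.2·66 + 1.1·93 + 7.3·35 + 4.5·72 + 1.0·102 = 929.0) ⇒ x = (2133.8 − 929.0) / 6.6 ≈ 182.55.
Along y: (1734.7 + 6.6·y) / 22.7 = 108 (existing moment 2.2·62 + 1.1·26 + 7.3·104 + 4.5·153 + 1.0·122 = 1734.7) ⇒ y = (2451.6 − 1734.7) / 6.6 ≈ 108.62.

(182.5, 108.6)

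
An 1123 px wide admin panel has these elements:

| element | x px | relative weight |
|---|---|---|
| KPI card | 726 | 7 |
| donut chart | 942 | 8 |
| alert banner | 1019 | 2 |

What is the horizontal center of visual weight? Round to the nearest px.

x ≈ 862

Total weight = 7 + 8 + 2 = 17.
x-moment: 7·726 + 8·942 + 2·1019 = 14656; centroid 14656/17 ≈ 862.12.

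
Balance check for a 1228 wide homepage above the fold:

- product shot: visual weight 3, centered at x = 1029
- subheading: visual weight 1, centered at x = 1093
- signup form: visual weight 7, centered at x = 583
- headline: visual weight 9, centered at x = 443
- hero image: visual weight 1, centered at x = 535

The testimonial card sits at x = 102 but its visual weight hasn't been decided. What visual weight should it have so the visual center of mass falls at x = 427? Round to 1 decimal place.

w ≈ 11.7

Known weights sum to 3 + 1 + 7 + 9 + 1 = 21; their moment is 3·1029 + 1·1093 + 7·583 + 9·443 + 1·535 = 12783.
For the centroid to hit 427: (12783 + w·102) / (21 + w) = 427.
Solving: w = (427·21 − 12783) / (102 − 427) = -3816 / -325 ≈ 11.74.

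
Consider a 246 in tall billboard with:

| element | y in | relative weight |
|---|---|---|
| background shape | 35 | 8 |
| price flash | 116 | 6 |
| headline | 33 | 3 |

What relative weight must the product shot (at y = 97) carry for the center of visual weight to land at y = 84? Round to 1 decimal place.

w ≈ 27.2

Known weights sum to 8 + 6 + 3 = 17; their moment is 8·35 + 6·116 + 3·33 = 1075.
Balance at y = 84 requires (1075 + w·97) / (17 + w) = 84.
Rearranging, w·(97 − 84) = 84·17 − 1075 = 353, so w ≈ 353/13 = 27.15.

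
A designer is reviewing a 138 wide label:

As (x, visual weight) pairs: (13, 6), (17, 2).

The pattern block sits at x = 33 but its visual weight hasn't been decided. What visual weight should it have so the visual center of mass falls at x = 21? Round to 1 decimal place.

w ≈ 4.7

Known weights sum to 6 + 2 = 8; their moment is 6·13 + 2·17 = 112.
Set Σw·x/Σw = 21: (112 + 33w) = 21·(8 + w).
Rearranging, w·(33 − 21) = 21·8 − 112 = 56, so w ≈ 56/12 = 4.67.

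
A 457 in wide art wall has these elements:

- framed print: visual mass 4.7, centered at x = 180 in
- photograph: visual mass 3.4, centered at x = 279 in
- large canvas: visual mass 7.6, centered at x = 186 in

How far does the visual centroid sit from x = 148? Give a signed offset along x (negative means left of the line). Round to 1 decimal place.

≈ 56.3 in

Σw = 4.7 + 3.4 + 7.6 = 15.7.
Σw·x = 4.7·180 + 3.4·279 + 7.6·186 = 3208.2, so x̄ = 3208.2/15.7 ≈ 204.34.
Offset from x = 148: 204.34 − 148 ≈ 56.34.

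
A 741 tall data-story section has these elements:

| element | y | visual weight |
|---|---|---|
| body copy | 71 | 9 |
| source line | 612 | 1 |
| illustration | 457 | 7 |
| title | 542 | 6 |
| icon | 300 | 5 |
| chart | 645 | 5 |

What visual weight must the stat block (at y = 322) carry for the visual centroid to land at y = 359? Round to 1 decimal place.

w ≈ 15.7

Existing Σw = 33 (9 + 1 + 7 + 6 + 5 + 5); existing moment 9·71 + 1·612 + 7·457 + 6·542 + 5·300 + 5·645 = 12427.
Set Σw·y/Σw = 359: (12427 + 322w) = 359·(33 + w).
Rearranging, w·(322 − 359) = 359·33 − 12427 = -580, so w ≈ -580/-37 = 15.68.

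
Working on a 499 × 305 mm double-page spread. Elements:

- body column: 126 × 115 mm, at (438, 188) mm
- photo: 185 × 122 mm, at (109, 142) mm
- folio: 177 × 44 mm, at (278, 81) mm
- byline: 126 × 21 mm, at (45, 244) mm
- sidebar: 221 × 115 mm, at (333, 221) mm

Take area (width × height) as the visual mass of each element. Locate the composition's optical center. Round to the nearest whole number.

(268, 176)

Taking area as weight: body column 126·115 = 14490, photo 185·122 = 22570, folio 177·44 = 7788, byline 126·21 = 2646, sidebar 221·115 = 25415. Sum 72909.
Σw·x = 14490·438 + 22570·109 + 7788·278 + 2646·45 + 25415·333 = 19554079, so x̄ = 19554079/72909 ≈ 268.20.
Σw·y = 14490·188 + 22570·142 + 7788·81 + 2646·244 + 25415·221 = 12822227, so ȳ = 12822227/72909 ≈ 175.87.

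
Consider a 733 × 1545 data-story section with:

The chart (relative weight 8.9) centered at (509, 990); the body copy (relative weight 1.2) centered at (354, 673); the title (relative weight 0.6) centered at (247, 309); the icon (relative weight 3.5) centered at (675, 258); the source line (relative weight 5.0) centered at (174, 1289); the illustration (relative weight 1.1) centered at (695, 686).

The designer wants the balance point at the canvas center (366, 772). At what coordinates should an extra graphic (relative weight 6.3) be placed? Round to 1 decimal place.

New total weight: (8.9 + 1.2 + 0.6 + 3.5 + 5.0 + 1.1) + 6.3 = 26.6.
x: need Σw·x = 26.6·366 = 9735.6. Existing = 8.9·509 + 1.2·354 + 0.6·247 + 3.5·675 + 5.0·174 + 1.1·695 = 9100.1. Remainder 635.5 / 6.3 ≈ 100.87.
y: need Σw·y = 26.6·772 = 20535.2. Existing = 8.9·990 + 1.2·673 + 0.6·309 + 3.5·258 + 5.0·1289 + 1.1·686 = 17906.6. Remainder 2628.6 / 6.3 ≈ 417.24.

(100.9, 417.2)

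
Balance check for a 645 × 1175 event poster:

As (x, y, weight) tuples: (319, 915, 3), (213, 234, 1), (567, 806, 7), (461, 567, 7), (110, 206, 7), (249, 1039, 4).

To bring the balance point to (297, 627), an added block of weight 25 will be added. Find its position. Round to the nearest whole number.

With the added block, Σw becomes 3 + 1 + 7 + 7 + 7 + 4 + 25 = 54.
x: need Σw·x = 54·297 = 16038. Existing = 3·319 + 1·213 + 7·567 + 7·461 + 7·110 + 4·249 = 10132. Remainder 5906 / 25 ≈ 236.24.
y: need Σw·y = 54·627 = 33858. Existing = 3·915 + 1·234 + 7·806 + 7·567 + 7·206 + 4·1039 = 18188. Remainder 15670 / 25 ≈ 626.80.

(236, 627)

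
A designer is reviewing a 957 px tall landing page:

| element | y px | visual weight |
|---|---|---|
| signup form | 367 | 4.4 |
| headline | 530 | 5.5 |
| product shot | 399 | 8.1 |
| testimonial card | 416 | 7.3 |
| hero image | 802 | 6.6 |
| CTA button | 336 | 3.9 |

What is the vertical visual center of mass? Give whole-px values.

Total weight = 4.4 + 5.5 + 8.1 + 7.3 + 6.6 + 3.9 = 35.8.
Σw·y = 17402.1; ȳ = 17402.1/35.8 ≈ 486.09.

y ≈ 486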